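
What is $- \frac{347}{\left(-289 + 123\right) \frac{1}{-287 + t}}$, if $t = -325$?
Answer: $- \frac{106182}{83} \approx -1279.3$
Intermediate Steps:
$- \frac{347}{\left(-289 + 123\right) \frac{1}{-287 + t}} = - \frac{347}{\left(-289 + 123\right) \frac{1}{-287 - 325}} = - \frac{347}{\left(-166\right) \frac{1}{-612}} = - \frac{347}{\left(-166\right) \left(- \frac{1}{612}\right)} = - \frac{347}{\frac{83}{306}} = \left(-347\right) \frac{306}{83} = - \frac{106182}{83}$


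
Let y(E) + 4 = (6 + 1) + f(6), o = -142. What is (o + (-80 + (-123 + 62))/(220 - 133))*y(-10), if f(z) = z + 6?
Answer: -62475/29 ≈ -2154.3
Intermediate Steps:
f(z) = 6 + z
y(E) = 15 (y(E) = -4 + ((6 + 1) + (6 + 6)) = -4 + (7 + 12) = -4 + 19 = 15)
(o + (-80 + (-123 + 62))/(220 - 133))*y(-10) = (-142 + (-80 + (-123 + 62))/(220 - 133))*15 = (-142 + (-80 - 61)/87)*15 = (-142 - 141*1/87)*15 = (-142 - 47/29)*15 = -4165/29*15 = -62475/29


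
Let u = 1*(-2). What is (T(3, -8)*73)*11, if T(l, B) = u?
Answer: -1606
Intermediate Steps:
u = -2
T(l, B) = -2
(T(3, -8)*73)*11 = -2*73*11 = -146*11 = -1606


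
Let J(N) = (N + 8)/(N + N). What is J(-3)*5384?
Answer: -13460/3 ≈ -4486.7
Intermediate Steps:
J(N) = (8 + N)/(2*N) (J(N) = (8 + N)/((2*N)) = (8 + N)*(1/(2*N)) = (8 + N)/(2*N))
J(-3)*5384 = ((½)*(8 - 3)/(-3))*5384 = ((½)*(-⅓)*5)*5384 = -⅚*5384 = -13460/3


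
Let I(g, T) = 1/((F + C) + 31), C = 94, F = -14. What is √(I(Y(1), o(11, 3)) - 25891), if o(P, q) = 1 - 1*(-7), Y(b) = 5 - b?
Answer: 10*I*√3190029/111 ≈ 160.91*I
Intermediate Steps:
o(P, q) = 8 (o(P, q) = 1 + 7 = 8)
I(g, T) = 1/111 (I(g, T) = 1/((-14 + 94) + 31) = 1/(80 + 31) = 1/111)
√(I(Y(1), o(11, 3)) - 25891) = √(1/111 - 25891) = √(-2873900/111) = 10*I*√3190029/111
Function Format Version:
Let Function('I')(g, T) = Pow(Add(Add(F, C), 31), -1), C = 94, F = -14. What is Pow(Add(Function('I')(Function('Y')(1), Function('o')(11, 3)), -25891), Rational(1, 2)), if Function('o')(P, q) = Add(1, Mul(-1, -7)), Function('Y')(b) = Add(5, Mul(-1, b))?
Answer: Mul(Rational(10, 111), I, Pow(3190029, Rational(1, 2))) ≈ Mul(160.91, I)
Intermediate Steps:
Function('o')(P, q) = 8 (Function('o')(P, q) = Add(1, 7) = 8)
Function('I')(g, T) = Rational(1, 111) (Function('I')(g, T) = Pow(Add(Add(-14, 94), 31), -1) = Pow(Add(80, 31), -1) = Pow(111, -1) = Rational(1, 111))
Pow(Add(Function('I')(Function('Y')(1), Function('o')(11, 3)), -25891), Rational(1, 2)) = Pow(Add(Rational(1, 111), -25891), Rational(1, 2)) = Pow(Rational(-2873900, 111), Rational(1, 2)) = Mul(Rational(10, 111), I, Pow(3190029, Rational(1, 2)))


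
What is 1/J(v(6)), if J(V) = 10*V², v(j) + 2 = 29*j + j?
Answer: 1/316840 ≈ 3.1562e-6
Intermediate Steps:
v(j) = -2 + 30*j (v(j) = -2 + (29*j + j) = -2 + 30*j)
1/J(v(6)) = 1/(10*(-2 + 30*6)²) = 1/(10*(-2 + 180)²) = 1/(10*178²) = 1/(10*31684) = 1/316840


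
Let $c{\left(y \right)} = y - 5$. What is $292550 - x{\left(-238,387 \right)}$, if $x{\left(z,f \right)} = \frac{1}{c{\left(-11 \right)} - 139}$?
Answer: $\frac{45345251}{155} \approx 2.9255 \cdot 10^{5}$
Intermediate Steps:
$c{\left(y \right)} = -5 + y$
$x{\left(z,f \right)} = - \frac{1}{155}$ ($x{\left(z,f \right)} = \frac{1}{\left(-5 - 11\right) - 139} = \frac{1}{-16 - 139} = \frac{1}{-155} = - \frac{1}{155}$)
$292550 - x{\left(-238,387 \right)} = 292550 - - \frac{1}{155} = 292550 + \frac{1}{155} = \frac{45345251}{155}$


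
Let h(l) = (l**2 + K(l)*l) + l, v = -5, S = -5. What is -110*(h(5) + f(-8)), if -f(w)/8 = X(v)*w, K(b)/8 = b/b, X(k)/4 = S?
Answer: 133100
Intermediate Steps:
X(k) = -20 (X(k) = 4*(-5) = -20)
K(b) = 8 (K(b) = 8*(b/b) = 8*1 = 8)
h(l) = l**2 + 9*l (h(l) = (l**2 + 8*l) + l = l**2 + 9*l)
f(w) = 160*w (f(w) = -(-160)*w = 160*w)
-110*(h(5) + f(-8)) = -110*(5*(9 + 5) + 160*(-8)) = -110*(5*14 - 1280) = -110*(70 - 1280) = -110*(-1210) = 133100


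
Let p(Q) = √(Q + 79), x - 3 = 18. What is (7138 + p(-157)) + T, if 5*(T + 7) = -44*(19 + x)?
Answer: 6779 + I*√78 ≈ 6779.0 + 8.8318*I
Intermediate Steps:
x = 21 (x = 3 + 18 = 21)
T = -359 (T = -7 + (-44*(19 + 21))/5 = -7 + (-44*40)/5 = -7 + (⅕)*(-1760) = -7 - 352 = -359)
p(Q) = √(79 + Q)
(7138 + p(-157)) + T = (7138 + √(79 - 157)) - 359 = (7138 + √(-78)) - 359 = (7138 + I*√78) - 359 = 6779 + I*√78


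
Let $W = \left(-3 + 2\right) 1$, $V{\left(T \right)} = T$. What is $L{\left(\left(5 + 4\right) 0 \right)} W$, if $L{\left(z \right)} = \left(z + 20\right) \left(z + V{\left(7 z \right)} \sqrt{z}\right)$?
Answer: $0$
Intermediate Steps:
$W = -1$ ($W = \left(-1\right) 1 = -1$)
$L{\left(z \right)} = \left(20 + z\right) \left(z + 7 z^{\frac{3}{2}}\right)$ ($L{\left(z \right)} = \left(z + 20\right) \left(z + 7 z \sqrt{z}\right) = \left(20 + z\right) \left(z + 7 z^{\frac{3}{2}}\right)$)
$L{\left(\left(5 + 4\right) 0 \right)} W = \left(\left(\left(5 + 4\right) 0\right)^{2} + 7 \left(\left(5 + 4\right) 0\right)^{\frac{5}{2}} + 20 \left(5 + 4\right) 0 + 140 \left(\left(5 + 4\right) 0\right)^{\frac{3}{2}}\right) \left(-1\right) = \left(\left(9 \cdot 0\right)^{2} + 7 \left(9 \cdot 0\right)^{\frac{5}{2}} + 20 \cdot 9 \cdot 0 + 140 \left(9 \cdot 0\right)^{\frac{3}{2}}\right) \left(-1\right) = \left(0^{2} + 7 \cdot 0^{\frac{5}{2}} + 20 \cdot 0 + 140 \cdot 0^{\frac{3}{2}}\right) \left(-1\right) = \left(0 + 7 \cdot 0 + 0 + 140 \cdot 0\right) \left(-1\right) = \left(0 + 0 + 0 + 0\right) \left(-1\right) = 0 \left(-1\right) = 0$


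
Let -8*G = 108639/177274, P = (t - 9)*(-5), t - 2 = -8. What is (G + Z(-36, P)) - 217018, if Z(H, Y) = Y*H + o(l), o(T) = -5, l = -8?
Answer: -311609509455/1418192 ≈ -2.1972e+5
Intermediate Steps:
t = -6 (t = 2 - 8 = -6)
P = 75 (P = (-6 - 9)*(-5) = -15*(-5) = 75)
G = -108639/1418192 (G = -108639/(8*177274) = -⅛*108639/177274 = -108639/1418192 ≈ -0.076604)
Z(H, Y) = -5 + H*Y (Z(H, Y) = Y*H - 5 = H*Y - 5 = -5 + H*Y)
(G + Z(-36, P)) - 217018 = (-108639/1418192 + (-5 - 36*75)) - 217018 = (-108639/1418192 + (-5 - 2700)) - 217018 = (-108639/1418192 - 2705) - 217018 = -3836317999/1418192 - 217018 = -311609509455/1418192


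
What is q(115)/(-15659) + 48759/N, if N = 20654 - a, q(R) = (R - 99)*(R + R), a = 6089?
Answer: 236639327/76024445 ≈ 3.1127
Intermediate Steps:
q(R) = 2*R*(-99 + R) (q(R) = (-99 + R)*(2*R) = 2*R*(-99 + R))
N = 14565 (N = 20654 - 1*6089 = 20654 - 6089 = 14565)
q(115)/(-15659) + 48759/N = (2*115*(-99 + 115))/(-15659) + 48759/14565 = (2*115*16)*(-1/15659) + 48759*(1/14565) = 3680*(-1/15659) + 16253/4855 = -3680/15659 + 16253/4855 = 236639327/76024445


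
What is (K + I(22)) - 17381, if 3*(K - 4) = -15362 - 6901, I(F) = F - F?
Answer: -24798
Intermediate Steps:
I(F) = 0
K = -7417 (K = 4 + (-15362 - 6901)/3 = 4 + (1/3)*(-22263) = 4 - 7421 = -7417)
(K + I(22)) - 17381 = (-7417 + 0) - 17381 = -7417 - 17381 = -24798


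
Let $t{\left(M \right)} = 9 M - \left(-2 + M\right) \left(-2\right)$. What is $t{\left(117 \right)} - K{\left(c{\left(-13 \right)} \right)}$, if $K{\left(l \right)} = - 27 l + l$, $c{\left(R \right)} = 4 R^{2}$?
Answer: $18859$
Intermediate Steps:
$t{\left(M \right)} = -4 + 11 M$ ($t{\left(M \right)} = 9 M - \left(4 - 2 M\right) = 9 M + \left(-4 + 2 M\right) = -4 + 11 M$)
$K{\left(l \right)} = - 26 l$
$t{\left(117 \right)} - K{\left(c{\left(-13 \right)} \right)} = \left(-4 + 11 \cdot 117\right) - - 26 \cdot 4 \left(-13\right)^{2} = \left(-4 + 1287\right) - - 26 \cdot 4 \cdot 169 = 1283 - \left(-26\right) 676 = 1283 - -17576 = 1283 + 17576 = 18859$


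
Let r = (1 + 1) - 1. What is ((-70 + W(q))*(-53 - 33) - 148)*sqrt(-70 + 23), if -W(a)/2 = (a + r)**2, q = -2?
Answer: 6044*I*sqrt(47) ≈ 41436.0*I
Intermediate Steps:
r = 1 (r = 2 - 1 = 1)
W(a) = -2*(1 + a)**2 (W(a) = -2*(a + 1)**2 = -2*(1 + a)**2)
((-70 + W(q))*(-53 - 33) - 148)*sqrt(-70 + 23) = ((-70 - 2*(1 - 2)**2)*(-53 - 33) - 148)*sqrt(-70 + 23) = ((-70 - 2*(-1)**2)*(-86) - 148)*sqrt(-47) = ((-70 - 2*1)*(-86) - 148)*(I*sqrt(47)) = ((-70 - 2)*(-86) - 148)*(I*sqrt(47)) = (-72*(-86) - 148)*(I*sqrt(47)) = (6192 - 148)*(I*sqrt(47)) = 6044*(I*sqrt(47)) = 6044*I*sqrt(47)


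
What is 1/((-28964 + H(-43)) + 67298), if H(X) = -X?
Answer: 1/38377 ≈ 2.6057e-5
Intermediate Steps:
1/((-28964 + H(-43)) + 67298) = 1/((-28964 - 1*(-43)) + 67298) = 1/((-28964 + 43) + 67298) = 1/(-28921 + 67298) = 1/38377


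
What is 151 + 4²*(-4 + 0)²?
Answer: 407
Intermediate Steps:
151 + 4²*(-4 + 0)² = 151 + 16*(-4)² = 151 + 16*16 = 151 + 256 = 407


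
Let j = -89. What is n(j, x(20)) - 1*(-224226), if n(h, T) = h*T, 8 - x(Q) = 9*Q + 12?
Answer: 240602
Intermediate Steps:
x(Q) = -4 - 9*Q (x(Q) = 8 - (9*Q + 12) = 8 - (12 + 9*Q) = 8 + (-12 - 9*Q) = -4 - 9*Q)
n(h, T) = T*h
n(j, x(20)) - 1*(-224226) = (-4 - 9*20)*(-89) - 1*(-224226) = (-4 - 180)*(-89) + 224226 = -184*(-89) + 224226 = 16376 + 224226 = 240602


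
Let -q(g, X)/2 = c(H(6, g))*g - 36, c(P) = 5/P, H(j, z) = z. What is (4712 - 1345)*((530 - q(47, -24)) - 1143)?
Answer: -2272725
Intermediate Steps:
q(g, X) = 62 (q(g, X) = -2*((5/g)*g - 36) = -2*(5 - 36) = -2*(-31) = 62)
(4712 - 1345)*((530 - q(47, -24)) - 1143) = (4712 - 1345)*((530 - 1*62) - 1143) = 3367*((530 - 62) - 1143) = 3367*(468 - 1143) = 3367*(-675) = -2272725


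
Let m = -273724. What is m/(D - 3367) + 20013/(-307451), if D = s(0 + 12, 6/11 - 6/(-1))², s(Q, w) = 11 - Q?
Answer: 3822243353/47040003 ≈ 81.255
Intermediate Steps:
D = 1 (D = (11 - (0 + 12))² = (11 - 1*12)² = (11 - 12)² = (-1)² = 1)
m/(D - 3367) + 20013/(-307451) = -273724/(1 - 3367) + 20013/(-307451) = -273724/(-3366) + 20013*(-1/307451) = -273724*(-1/3366) - 20013/307451 = 12442/153 - 20013/307451 = 3822243353/47040003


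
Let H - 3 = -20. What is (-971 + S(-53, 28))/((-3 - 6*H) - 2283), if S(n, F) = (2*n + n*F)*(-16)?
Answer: -24469/2184 ≈ -11.204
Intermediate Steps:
H = -17 (H = 3 - 20 = -17)
S(n, F) = -32*n - 16*F*n (S(n, F) = (2*n + F*n)*(-16) = -32*n - 16*F*n)
(-971 + S(-53, 28))/((-3 - 6*H) - 2283) = (-971 - 16*(-53)*(2 + 28))/((-3 - 6*(-17)) - 2283) = (-971 - 16*(-53)*30)/((-3 + 102) - 2283) = (-971 + 25440)/(99 - 2283) = 24469/(-2184) = 24469*(-1/2184) = -24469/2184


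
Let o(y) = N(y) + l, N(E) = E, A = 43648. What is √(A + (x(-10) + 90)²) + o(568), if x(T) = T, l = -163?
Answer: 405 + 8*√782 ≈ 628.71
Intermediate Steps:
o(y) = -163 + y (o(y) = y - 163 = -163 + y)
√(A + (x(-10) + 90)²) + o(568) = √(43648 + (-10 + 90)²) + (-163 + 568) = √(43648 + 80²) + 405 = √(43648 + 6400) + 405 = √50048 + 405 = 8*√782 + 405 = 405 + 8*√782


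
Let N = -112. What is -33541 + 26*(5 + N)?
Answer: -36323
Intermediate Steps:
-33541 + 26*(5 + N) = -33541 + 26*(5 - 112) = -33541 + 26*(-107) = -33541 - 2782 = -36323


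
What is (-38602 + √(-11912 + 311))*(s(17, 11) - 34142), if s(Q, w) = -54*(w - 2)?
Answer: 1336710056 - 103884*I*√1289 ≈ 1.3367e+9 - 3.7297e+6*I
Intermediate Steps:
s(Q, w) = 108 - 54*w (s(Q, w) = -54*(-2 + w) = -9*(-12 + 6*w) = 108 - 54*w)
(-38602 + √(-11912 + 311))*(s(17, 11) - 34142) = (-38602 + √(-11912 + 311))*((108 - 54*11) - 34142) = (-38602 + √(-11601))*((108 - 594) - 34142) = (-38602 + 3*I*√1289)*(-486 - 34142) = (-38602 + 3*I*√1289)*(-34628) = 1336710056 - 103884*I*√1289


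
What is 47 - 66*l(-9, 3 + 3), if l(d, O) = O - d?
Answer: -943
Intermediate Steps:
47 - 66*l(-9, 3 + 3) = 47 - 66*((3 + 3) - 1*(-9)) = 47 - 66*(6 + 9) = 47 - 66*15 = 47 - 990 = -943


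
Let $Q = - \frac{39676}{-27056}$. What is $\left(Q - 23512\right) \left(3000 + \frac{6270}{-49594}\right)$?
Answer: $- \frac{11829548754203385}{167726908} \approx -7.0529 \cdot 10^{7}$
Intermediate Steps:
$Q = \frac{9919}{6764}$ ($Q = \left(-39676\right) \left(- \frac{1}{27056}\right) = \frac{9919}{6764} \approx 1.4664$)
$\left(Q - 23512\right) \left(3000 + \frac{6270}{-49594}\right) = \left(\frac{9919}{6764} - 23512\right) \left(3000 + \frac{6270}{-49594}\right) = - \frac{159025249 \left(3000 + 6270 \left(- \frac{1}{49594}\right)\right)}{6764} = - \frac{159025249 \left(3000 - \frac{3135}{24797}\right)}{6764} = \left(- \frac{159025249}{6764}\right) \frac{74387865}{24797} = - \frac{11829548754203385}{167726908}$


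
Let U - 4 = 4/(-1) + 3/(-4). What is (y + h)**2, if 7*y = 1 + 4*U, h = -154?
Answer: 1166400/49 ≈ 23804.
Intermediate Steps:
U = -3/4 (U = 4 + (4/(-1) + 3/(-4)) = 4 + (4*(-1) + 3*(-1/4)) = 4 + (-4 - 3/4) = 4 - 19/4 = -3/4 ≈ -0.75000)
y = -2/7 (y = (1 + 4*(-3/4))/7 = (1 - 3)/7 = (1/7)*(-2) = -2/7 ≈ -0.28571)
(y + h)**2 = (-2/7 - 154)**2 = (-1080/7)**2 = 1166400/49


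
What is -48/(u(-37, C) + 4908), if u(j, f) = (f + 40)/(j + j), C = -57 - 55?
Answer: -37/3784 ≈ -0.0097780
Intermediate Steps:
C = -112
u(j, f) = (40 + f)/(2*j) (u(j, f) = (40 + f)/((2*j)) = (40 + f)*(1/(2*j)) = (40 + f)/(2*j))
-48/(u(-37, C) + 4908) = -48/((1/2)*(40 - 112)/(-37) + 4908) = -48/((1/2)*(-1/37)*(-72) + 4908) = -48/(36/37 + 4908) = -48/(181632/37) = (37/181632)*(-48) = -37/3784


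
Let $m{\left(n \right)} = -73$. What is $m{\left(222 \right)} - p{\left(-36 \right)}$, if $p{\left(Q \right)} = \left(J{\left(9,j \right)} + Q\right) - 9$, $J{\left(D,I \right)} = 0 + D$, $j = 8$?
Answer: $-37$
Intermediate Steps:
$J{\left(D,I \right)} = D$
$p{\left(Q \right)} = Q$ ($p{\left(Q \right)} = \left(9 + Q\right) - 9 = Q$)
$m{\left(222 \right)} - p{\left(-36 \right)} = -73 - -36 = -73 + 36 = -37$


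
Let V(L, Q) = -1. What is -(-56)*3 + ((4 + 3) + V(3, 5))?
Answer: 174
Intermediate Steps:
-(-56)*3 + ((4 + 3) + V(3, 5)) = -(-56)*3 + ((4 + 3) - 1) = -14*(-12) + (7 - 1) = 168 + 6 = 174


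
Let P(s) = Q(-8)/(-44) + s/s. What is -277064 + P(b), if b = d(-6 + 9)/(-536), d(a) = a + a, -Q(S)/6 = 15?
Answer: -6095341/22 ≈ -2.7706e+5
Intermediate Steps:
Q(S) = -90 (Q(S) = -6*15 = -90)
d(a) = 2*a
b = -3/268 (b = (2*(-6 + 9))/(-536) = (2*3)*(-1/536) = 6*(-1/536) = -3/268 ≈ -0.011194)
P(s) = 67/22 (P(s) = -90/(-44) + s/s = -90*(-1/44) + 1 = 45/22 + 1 = 67/22)
-277064 + P(b) = -277064 + 67/22 = -6095341/22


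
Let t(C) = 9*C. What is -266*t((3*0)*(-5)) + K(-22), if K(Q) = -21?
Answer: -21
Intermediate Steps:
-266*t((3*0)*(-5)) + K(-22) = -2394*(3*0)*(-5) - 21 = -2394*0*(-5) - 21 = -2394*0 - 21 = -266*0 - 21 = 0 - 21 = -21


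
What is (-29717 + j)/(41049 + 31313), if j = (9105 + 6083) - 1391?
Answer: -7960/36181 ≈ -0.22001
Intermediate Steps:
j = 13797 (j = 15188 - 1391 = 13797)
(-29717 + j)/(41049 + 31313) = (-29717 + 13797)/(41049 + 31313) = -15920/72362 = -15920*1/72362 = -7960/36181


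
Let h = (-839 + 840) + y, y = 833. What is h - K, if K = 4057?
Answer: -3223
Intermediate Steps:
h = 834 (h = (-839 + 840) + 833 = 1 + 833 = 834)
h - K = 834 - 1*4057 = 834 - 4057 = -3223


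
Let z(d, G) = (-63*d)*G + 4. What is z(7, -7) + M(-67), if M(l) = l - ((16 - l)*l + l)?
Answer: 8652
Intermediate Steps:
z(d, G) = 4 - 63*G*d (z(d, G) = -63*G*d + 4 = 4 - 63*G*d)
M(l) = -l*(16 - l) (M(l) = l - (l*(16 - l) + l) = l - (l + l*(16 - l)) = l + (-l - l*(16 - l)) = -l*(16 - l))
z(7, -7) + M(-67) = (4 - 63*(-7)*7) - 67*(-16 - 67) = (4 + 3087) - 67*(-83) = 3091 + 5561 = 8652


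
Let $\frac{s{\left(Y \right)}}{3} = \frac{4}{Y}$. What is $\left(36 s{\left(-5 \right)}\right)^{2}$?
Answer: $\frac{186624}{25} \approx 7465.0$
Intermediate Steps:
$s{\left(Y \right)} = \frac{12}{Y}$ ($s{\left(Y \right)} = 3 \frac{4}{Y} = \frac{12}{Y}$)
$\left(36 s{\left(-5 \right)}\right)^{2} = \left(36 \frac{12}{-5}\right)^{2} = \left(36 \cdot 12 \left(- \frac{1}{5}\right)\right)^{2} = \left(36 \left(- \frac{12}{5}\right)\right)^{2} = \left(- \frac{432}{5}\right)^{2} = \frac{186624}{25}$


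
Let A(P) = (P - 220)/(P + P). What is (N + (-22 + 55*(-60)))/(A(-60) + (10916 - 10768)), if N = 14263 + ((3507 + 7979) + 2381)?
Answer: 74424/451 ≈ 165.02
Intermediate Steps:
A(P) = (-220 + P)/(2*P) (A(P) = (-220 + P)/((2*P)) = (-220 + P)*(1/(2*P)) = (-220 + P)/(2*P))
N = 28130 (N = 14263 + (11486 + 2381) = 14263 + 13867 = 28130)
(N + (-22 + 55*(-60)))/(A(-60) + (10916 - 10768)) = (28130 + (-22 + 55*(-60)))/((½)*(-220 - 60)/(-60) + (10916 - 10768)) = (28130 + (-22 - 3300))/((½)*(-1/60)*(-280) + 148) = (28130 - 3322)/(7/3 + 148) = 24808/(451/3) = 24808*(3/451) = 74424/451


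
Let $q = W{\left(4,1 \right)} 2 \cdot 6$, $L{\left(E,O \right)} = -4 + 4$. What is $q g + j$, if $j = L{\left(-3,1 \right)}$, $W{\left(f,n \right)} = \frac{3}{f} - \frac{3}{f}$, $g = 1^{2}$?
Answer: $0$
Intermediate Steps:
$g = 1$
$W{\left(f,n \right)} = 0$
$L{\left(E,O \right)} = 0$
$j = 0$
$q = 0$ ($q = 0 \cdot 2 \cdot 6 = 0 \cdot 6 = 0$)
$q g + j = 0 \cdot 1 + 0 = 0 + 0 = 0$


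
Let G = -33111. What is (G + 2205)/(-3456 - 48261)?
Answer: 10302/17239 ≈ 0.59760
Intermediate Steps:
(G + 2205)/(-3456 - 48261) = (-33111 + 2205)/(-3456 - 48261) = -30906/(-51717) = -30906*(-1/51717) = 10302/17239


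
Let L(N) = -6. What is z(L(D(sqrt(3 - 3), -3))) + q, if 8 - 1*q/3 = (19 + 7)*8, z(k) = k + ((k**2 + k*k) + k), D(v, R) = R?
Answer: -540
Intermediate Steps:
z(k) = 2*k + 2*k**2 (z(k) = k + ((k**2 + k**2) + k) = k + (2*k**2 + k) = k + (k + 2*k**2) = 2*k + 2*k**2)
q = -600 (q = 24 - 3*(19 + 7)*8 = 24 - 78*8 = 24 - 3*208 = 24 - 624 = -600)
z(L(D(sqrt(3 - 3), -3))) + q = 2*(-6)*(1 - 6) - 600 = 2*(-6)*(-5) - 600 = 60 - 600 = -540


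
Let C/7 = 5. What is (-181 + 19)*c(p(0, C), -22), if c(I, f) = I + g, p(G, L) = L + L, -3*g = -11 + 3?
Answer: -11772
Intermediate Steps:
C = 35 (C = 7*5 = 35)
g = 8/3 (g = -(-11 + 3)/3 = -⅓*(-8) = 8/3 ≈ 2.6667)
p(G, L) = 2*L
c(I, f) = 8/3 + I (c(I, f) = I + 8/3 = 8/3 + I)
(-181 + 19)*c(p(0, C), -22) = (-181 + 19)*(8/3 + 2*35) = -162*(8/3 + 70) = -162*218/3 = -11772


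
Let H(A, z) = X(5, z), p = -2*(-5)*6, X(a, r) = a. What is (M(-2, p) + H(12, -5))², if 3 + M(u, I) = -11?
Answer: 81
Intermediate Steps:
p = 60 (p = 10*6 = 60)
H(A, z) = 5
M(u, I) = -14 (M(u, I) = -3 - 11 = -14)
(M(-2, p) + H(12, -5))² = (-14 + 5)² = (-9)² = 81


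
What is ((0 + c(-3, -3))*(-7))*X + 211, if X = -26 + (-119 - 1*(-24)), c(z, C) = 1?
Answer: 1058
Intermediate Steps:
X = -121 (X = -26 + (-119 + 24) = -26 - 95 = -121)
((0 + c(-3, -3))*(-7))*X + 211 = ((0 + 1)*(-7))*(-121) + 211 = (1*(-7))*(-121) + 211 = -7*(-121) + 211 = 847 + 211 = 1058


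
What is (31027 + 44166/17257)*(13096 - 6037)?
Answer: 3779932884195/17257 ≈ 2.1904e+8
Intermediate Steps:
(31027 + 44166/17257)*(13096 - 6037) = (31027 + 44166*(1/17257))*7059 = (31027 + 44166/17257)*7059 = (535477105/17257)*7059 = 3779932884195/17257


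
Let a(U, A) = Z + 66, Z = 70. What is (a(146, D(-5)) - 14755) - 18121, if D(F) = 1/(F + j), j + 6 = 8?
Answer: -32740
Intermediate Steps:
j = 2 (j = -6 + 8 = 2)
D(F) = 1/(2 + F) (D(F) = 1/(F + 2) = 1/(2 + F))
a(U, A) = 136 (a(U, A) = 70 + 66 = 136)
(a(146, D(-5)) - 14755) - 18121 = (136 - 14755) - 18121 = -14619 - 18121 = -32740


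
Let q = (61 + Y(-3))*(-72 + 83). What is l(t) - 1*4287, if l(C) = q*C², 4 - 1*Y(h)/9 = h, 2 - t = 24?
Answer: 655889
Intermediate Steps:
t = -22 (t = 2 - 1*24 = 2 - 24 = -22)
Y(h) = 36 - 9*h
q = 1364 (q = (61 + (36 - 9*(-3)))*(-72 + 83) = (61 + (36 + 27))*11 = (61 + 63)*11 = 124*11 = 1364)
l(C) = 1364*C²
l(t) - 1*4287 = 1364*(-22)² - 1*4287 = 1364*484 - 4287 = 660176 - 4287 = 655889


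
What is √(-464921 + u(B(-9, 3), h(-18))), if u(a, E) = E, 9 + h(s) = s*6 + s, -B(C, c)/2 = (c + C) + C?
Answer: 4*I*√29066 ≈ 681.95*I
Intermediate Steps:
B(C, c) = -4*C - 2*c (B(C, c) = -2*((c + C) + C) = -2*((C + c) + C) = -2*(c + 2*C) = -4*C - 2*c)
h(s) = -9 + 7*s (h(s) = -9 + (s*6 + s) = -9 + (6*s + s) = -9 + 7*s)
√(-464921 + u(B(-9, 3), h(-18))) = √(-464921 + (-9 + 7*(-18))) = √(-464921 + (-9 - 126)) = √(-464921 - 135) = √(-465056) = 4*I*√29066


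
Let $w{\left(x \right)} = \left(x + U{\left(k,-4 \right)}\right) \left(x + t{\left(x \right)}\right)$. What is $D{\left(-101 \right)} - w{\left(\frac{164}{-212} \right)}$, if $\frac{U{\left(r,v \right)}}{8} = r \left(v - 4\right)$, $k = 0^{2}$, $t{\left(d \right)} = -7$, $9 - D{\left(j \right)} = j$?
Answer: $\frac{292098}{2809} \approx 103.99$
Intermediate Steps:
$D{\left(j \right)} = 9 - j$
$k = 0$
$U{\left(r,v \right)} = 8 r \left(-4 + v\right)$ ($U{\left(r,v \right)} = 8 r \left(v - 4\right) = 8 r \left(-4 + v\right)$)
$w{\left(x \right)} = x \left(-7 + x\right)$ ($w{\left(x \right)} = \left(x + 8 \cdot 0 \left(-4 - 4\right)\right) \left(x - 7\right) = \left(x + 8 \cdot 0 \left(-8\right)\right) \left(-7 + x\right) = \left(x + 0\right) \left(-7 + x\right) = x \left(-7 + x\right)$)
$D{\left(-101 \right)} - w{\left(\frac{164}{-212} \right)} = \left(9 - -101\right) - \frac{164}{-212} \left(-7 + \frac{164}{-212}\right) = \left(9 + 101\right) - 164 \left(- \frac{1}{212}\right) \left(-7 + 164 \left(- \frac{1}{212}\right)\right) = 110 - - \frac{41 \left(-7 - \frac{41}{53}\right)}{53} = 110 - \left(- \frac{41}{53}\right) \left(- \frac{412}{53}\right) = 110 - \frac{16892}{2809} = \frac{292098}{2809}$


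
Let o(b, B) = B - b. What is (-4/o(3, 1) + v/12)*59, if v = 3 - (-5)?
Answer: 472/3 ≈ 157.33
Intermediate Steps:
v = 8 (v = 3 - 1*(-5) = 3 + 5 = 8)
(-4/o(3, 1) + v/12)*59 = (-4/(1 - 1*3) + 8/12)*59 = (-4/(1 - 3) + 8*(1/12))*59 = (-4/(-2) + ⅔)*59 = (-4*(-½) + ⅔)*59 = (2 + ⅔)*59 = (8/3)*59 = 472/3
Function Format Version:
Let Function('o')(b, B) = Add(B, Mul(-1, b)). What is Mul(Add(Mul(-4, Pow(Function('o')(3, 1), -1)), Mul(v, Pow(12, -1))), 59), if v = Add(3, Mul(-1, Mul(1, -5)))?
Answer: Rational(472, 3) ≈ 157.33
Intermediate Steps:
v = 8 (v = Add(3, Mul(-1, -5)) = Add(3, 5) = 8)
Mul(Add(Mul(-4, Pow(Function('o')(3, 1), -1)), Mul(v, Pow(12, -1))), 59) = Mul(Add(Mul(-4, Pow(Add(1, Mul(-1, 3)), -1)), Mul(8, Pow(12, -1))), 59) = Mul(Add(Mul(-4, Pow(Add(1, -3), -1)), Mul(8, Rational(1, 12))), 59) = Mul(Add(Mul(-4, Pow(-2, -1)), Rational(2, 3)), 59) = Mul(Add(Mul(-4, Rational(-1, 2)), Rational(2, 3)), 59) = Mul(Add(2, Rational(2, 3)), 59) = Mul(Rational(8, 3), 59) = Rational(472, 3)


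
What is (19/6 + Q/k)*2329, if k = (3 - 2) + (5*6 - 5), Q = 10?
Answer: 645133/78 ≈ 8270.9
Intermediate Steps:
k = 26 (k = 1 + (30 - 5) = 1 + 25 = 26)
(19/6 + Q/k)*2329 = (19/6 + 10/26)*2329 = (19*(⅙) + 10*(1/26))*2329 = (19/6 + 5/13)*2329 = (277/78)*2329 = 645133/78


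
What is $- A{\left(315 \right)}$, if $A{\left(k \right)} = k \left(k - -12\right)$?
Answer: $-103005$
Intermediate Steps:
$A{\left(k \right)} = k \left(12 + k\right)$ ($A{\left(k \right)} = k \left(k + 12\right) = k \left(12 + k\right)$)
$- A{\left(315 \right)} = - 315 \left(12 + 315\right) = - 315 \cdot 327 = \left(-1\right) 103005 = -103005$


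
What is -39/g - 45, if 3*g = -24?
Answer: -321/8 ≈ -40.125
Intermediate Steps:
g = -8 (g = (⅓)*(-24) = -8)
-39/g - 45 = -39/(-8) - 45 = -39*(-⅛) - 45 = 39/8 - 45 = -321/8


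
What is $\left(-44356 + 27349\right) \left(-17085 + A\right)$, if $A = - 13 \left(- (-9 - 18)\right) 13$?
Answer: $368167536$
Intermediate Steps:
$A = -4563$ ($A = - 13 \left(\left(-1\right) \left(-27\right)\right) 13 = \left(-13\right) 27 \cdot 13 = \left(-351\right) 13 = -4563$)
$\left(-44356 + 27349\right) \left(-17085 + A\right) = \left(-44356 + 27349\right) \left(-17085 - 4563\right) = \left(-17007\right) \left(-21648\right) = 368167536$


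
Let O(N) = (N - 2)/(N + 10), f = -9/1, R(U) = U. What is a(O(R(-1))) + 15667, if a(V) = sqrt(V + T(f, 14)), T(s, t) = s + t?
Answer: 15667 + sqrt(42)/3 ≈ 15669.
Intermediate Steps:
f = -9 (f = -9*1 = -9)
O(N) = (-2 + N)/(10 + N)
a(V) = sqrt(5 + V) (a(V) = sqrt(V + (-9 + 14)) = sqrt(V + 5) = sqrt(5 + V))
a(O(R(-1))) + 15667 = sqrt(5 + (-2 - 1)/(10 - 1)) + 15667 = sqrt(5 - 3/9) + 15667 = sqrt(5 + (1/9)*(-3)) + 15667 = sqrt(5 - 1/3) + 15667 = sqrt(14/3) + 15667 = sqrt(42)/3 + 15667 = 15667 + sqrt(42)/3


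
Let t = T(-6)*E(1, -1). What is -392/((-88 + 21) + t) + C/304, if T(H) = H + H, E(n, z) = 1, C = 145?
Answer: 130623/24016 ≈ 5.4390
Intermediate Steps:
T(H) = 2*H
t = -12 (t = (2*(-6))*1 = -12*1 = -12)
-392/((-88 + 21) + t) + C/304 = -392/((-88 + 21) - 12) + 145/304 = -392/(-67 - 12) + 145*(1/304) = -392/(-79) + 145/304 = -392*(-1/79) + 145/304 = 392/79 + 145/304 = 130623/24016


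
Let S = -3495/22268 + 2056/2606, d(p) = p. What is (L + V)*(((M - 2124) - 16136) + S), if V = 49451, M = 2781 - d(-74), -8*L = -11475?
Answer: -181950175954155383/232121632 ≈ -7.8386e+8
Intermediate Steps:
L = 11475/8 (L = -1/8*(-11475) = 11475/8 ≈ 1434.4)
M = 2855 (M = 2781 - 1*(-74) = 2781 + 74 = 2855)
S = 18337519/29015204 (S = -3495*1/22268 + 2056*(1/2606) = -3495/22268 + 1028/1303 = 18337519/29015204 ≈ 0.63200)
(L + V)*(((M - 2124) - 16136) + S) = (11475/8 + 49451)*(((2855 - 2124) - 16136) + 18337519/29015204) = 407083*((731 - 16136) + 18337519/29015204)/8 = 407083*(-15405 + 18337519/29015204)/8 = (407083/8)*(-446960880101/29015204) = -181950175954155383/232121632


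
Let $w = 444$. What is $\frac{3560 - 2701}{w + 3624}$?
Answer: $\frac{859}{4068} \approx 0.21116$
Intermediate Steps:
$\frac{3560 - 2701}{w + 3624} = \frac{3560 - 2701}{444 + 3624} = \frac{859}{4068}$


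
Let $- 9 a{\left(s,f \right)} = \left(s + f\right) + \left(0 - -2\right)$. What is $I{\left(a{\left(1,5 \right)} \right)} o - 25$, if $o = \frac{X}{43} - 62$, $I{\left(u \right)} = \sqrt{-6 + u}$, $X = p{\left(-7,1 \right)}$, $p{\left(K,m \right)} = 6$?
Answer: $-25 - \frac{2660 i \sqrt{62}}{129} \approx -25.0 - 162.36 i$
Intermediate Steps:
$X = 6$
$a{\left(s,f \right)} = - \frac{2}{9} - \frac{f}{9} - \frac{s}{9}$ ($a{\left(s,f \right)} = - \frac{\left(s + f\right) + \left(0 - -2\right)}{9} = - \frac{\left(f + s\right) + \left(0 + 2\right)}{9} = - \frac{\left(f + s\right) + 2}{9} = - \frac{2 + f + s}{9} = - \frac{2}{9} - \frac{f}{9} - \frac{s}{9}$)
$o = - \frac{2660}{43}$ ($o = \frac{6}{43} - 62 = - \frac{2660}{43} \approx -61.86$)
$I{\left(a{\left(1,5 \right)} \right)} o - 25 = \sqrt{-6 - \frac{8}{9}} \left(- \frac{2660}{43}\right) - 25 = \sqrt{- \frac{62}{9}} \left(- \frac{2660}{43}\right) - 25 = \frac{i \sqrt{62}}{3} \left(- \frac{2660}{43}\right) - 25 = - \frac{2660 i \sqrt{62}}{129} - 25 = -25 - \frac{2660 i \sqrt{62}}{129}$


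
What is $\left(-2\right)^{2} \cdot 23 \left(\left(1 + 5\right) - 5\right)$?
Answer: $92$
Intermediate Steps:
$\left(-2\right)^{2} \cdot 23 \left(\left(1 + 5\right) - 5\right) = 4 \cdot 23 \left(6 - 5\right) = 92 \cdot 1 = 92$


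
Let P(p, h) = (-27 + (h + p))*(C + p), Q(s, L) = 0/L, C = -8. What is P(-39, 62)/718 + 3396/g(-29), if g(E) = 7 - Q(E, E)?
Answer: 1219822/2513 ≈ 485.40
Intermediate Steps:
Q(s, L) = 0
P(p, h) = (-8 + p)*(-27 + h + p) (P(p, h) = (-27 + (h + p))*(-8 + p) = (-27 + h + p)*(-8 + p) = (-8 + p)*(-27 + h + p))
g(E) = 7 (g(E) = 7 - 1*0 = 7 + 0 = 7)
P(-39, 62)/718 + 3396/g(-29) = (216 + (-39)² - 35*(-39) - 8*62 + 62*(-39))/718 + 3396/7 = (216 + 1521 + 1365 - 496 - 2418)*(1/718) + 3396*(⅐) = 188*(1/718) + 3396/7 = 94/359 + 3396/7 = 1219822/2513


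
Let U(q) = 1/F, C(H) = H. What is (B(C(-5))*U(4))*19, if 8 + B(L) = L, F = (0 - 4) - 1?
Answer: 247/5 ≈ 49.400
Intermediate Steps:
F = -5 (F = -4 - 1 = -5)
B(L) = -8 + L
U(q) = -⅕ (U(q) = 1/(-5) = -⅕)
(B(C(-5))*U(4))*19 = ((-8 - 5)*(-⅕))*19 = -13*(-⅕)*19 = (13/5)*19 = 247/5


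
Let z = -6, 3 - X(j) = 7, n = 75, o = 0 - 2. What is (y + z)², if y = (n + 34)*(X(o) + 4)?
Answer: 36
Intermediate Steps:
o = -2
X(j) = -4 (X(j) = 3 - 1*7 = 3 - 7 = -4)
y = 0 (y = (75 + 34)*(-4 + 4) = 109*0 = 0)
(y + z)² = (0 - 6)² = (-6)² = 36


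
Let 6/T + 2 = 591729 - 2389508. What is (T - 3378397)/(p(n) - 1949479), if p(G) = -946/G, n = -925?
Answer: 5618096591783275/3241879382440749 ≈ 1.7330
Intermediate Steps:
T = -6/1797781 (T = 6/(-2 + (591729 - 2389508)) = 6/(-2 - 1797779) = 6/(-1797781) = 6*(-1/1797781) = -6/1797781 ≈ -3.3374e-6)
(T - 3378397)/(p(n) - 1949479) = (-6/1797781 - 3378397)/(-946/(-925) - 1949479) = -6073617937063/(1797781*(-946*(-1/925) - 1949479)) = -6073617937063/(1797781*(946/925 - 1949479)) = -6073617937063/(1797781*(-1803267129/925)) = -6073617937063/1797781*(-925/1803267129) = 5618096591783275/3241879382440749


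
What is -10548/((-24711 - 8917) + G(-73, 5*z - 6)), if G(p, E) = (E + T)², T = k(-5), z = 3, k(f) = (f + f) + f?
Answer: 2637/8398 ≈ 0.31400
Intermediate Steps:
k(f) = 3*f (k(f) = 2*f + f = 3*f)
T = -15 (T = 3*(-5) = -15)
G(p, E) = (-15 + E)² (G(p, E) = (E - 15)² = (-15 + E)²)
-10548/((-24711 - 8917) + G(-73, 5*z - 6)) = -10548/((-24711 - 8917) + (-15 + (5*3 - 6))²) = -10548/(-33628 + (-15 + (15 - 6))²) = -10548/(-33628 + (-15 + 9)²) = -10548/(-33628 + (-6)²) = -10548/(-33628 + 36) = -10548/(-33592) = -10548*(-1/33592) = 2637/8398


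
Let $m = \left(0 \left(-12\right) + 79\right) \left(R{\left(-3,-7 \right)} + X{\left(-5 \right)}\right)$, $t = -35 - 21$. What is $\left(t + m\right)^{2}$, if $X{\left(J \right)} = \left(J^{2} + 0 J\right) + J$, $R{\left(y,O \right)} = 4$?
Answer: $3385600$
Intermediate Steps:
$X{\left(J \right)} = J + J^{2}$ ($X{\left(J \right)} = \left(J^{2} + 0\right) + J = J^{2} + J = J + J^{2}$)
$t = -56$ ($t = -35 - 21 = -56$)
$m = 1896$ ($m = \left(0 \left(-12\right) + 79\right) \left(4 - 5 \left(1 - 5\right)\right) = \left(0 + 79\right) \left(4 - -20\right) = 79 \left(4 + 20\right) = 79 \cdot 24 = 1896$)
$\left(t + m\right)^{2} = \left(-56 + 1896\right)^{2} = 1840^{2} = 3385600$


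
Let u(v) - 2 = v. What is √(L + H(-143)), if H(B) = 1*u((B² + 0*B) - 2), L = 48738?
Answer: √69187 ≈ 263.03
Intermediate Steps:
u(v) = 2 + v
H(B) = B² (H(B) = 1*(2 + ((B² + 0*B) - 2)) = 1*(2 + ((B² + 0) - 2)) = 1*(2 + (B² - 2)) = 1*(2 + (-2 + B²)) = 1*B² = B²)
√(L + H(-143)) = √(48738 + (-143)²) = √(48738 + 20449) = √69187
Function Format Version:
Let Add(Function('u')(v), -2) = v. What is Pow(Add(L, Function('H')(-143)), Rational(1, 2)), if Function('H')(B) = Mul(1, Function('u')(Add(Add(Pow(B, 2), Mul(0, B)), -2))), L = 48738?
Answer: Pow(69187, Rational(1, 2)) ≈ 263.03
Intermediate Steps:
Function('u')(v) = Add(2, v)
Function('H')(B) = Pow(B, 2) (Function('H')(B) = Mul(1, Add(2, Add(Add(Pow(B, 2), Mul(0, B)), -2))) = Mul(1, Add(2, Add(Add(Pow(B, 2), 0), -2))) = Mul(1, Add(2, Add(Pow(B, 2), -2))) = Mul(1, Add(2, Add(-2, Pow(B, 2)))) = Mul(1, Pow(B, 2)) = Pow(B, 2))
Pow(Add(L, Function('H')(-143)), Rational(1, 2)) = Pow(Add(48738, Pow(-143, 2)), Rational(1, 2)) = Pow(Add(48738, 20449), Rational(1, 2)) = Pow(69187, Rational(1, 2))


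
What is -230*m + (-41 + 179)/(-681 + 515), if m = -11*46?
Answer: 9659471/83 ≈ 1.1638e+5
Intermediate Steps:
m = -506
-230*m + (-41 + 179)/(-681 + 515) = -230*(-506) + (-41 + 179)/(-681 + 515) = 116380 + 138/(-166) = 116380 + 138*(-1/166) = 116380 - 69/83 = 9659471/83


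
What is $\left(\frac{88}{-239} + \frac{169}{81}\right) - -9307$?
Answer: $\frac{180207476}{19359} \approx 9308.7$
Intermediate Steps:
$\left(\frac{88}{-239} + \frac{169}{81}\right) - -9307 = \left(88 \left(- \frac{1}{239}\right) + 169 \cdot \frac{1}{81}\right) + 9307 = \left(- \frac{88}{239} + \frac{169}{81}\right) + 9307 = \frac{33263}{19359} + 9307 = \frac{180207476}{19359}$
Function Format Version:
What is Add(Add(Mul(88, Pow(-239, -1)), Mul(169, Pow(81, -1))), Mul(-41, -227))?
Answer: Rational(180207476, 19359) ≈ 9308.7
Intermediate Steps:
Add(Add(Mul(88, Pow(-239, -1)), Mul(169, Pow(81, -1))), Mul(-41, -227)) = Add(Add(Mul(88, Rational(-1, 239)), Mul(169, Rational(1, 81))), 9307) = Add(Add(Rational(-88, 239), Rational(169, 81)), 9307) = Add(Rational(33263, 19359), 9307) = Rational(180207476, 19359)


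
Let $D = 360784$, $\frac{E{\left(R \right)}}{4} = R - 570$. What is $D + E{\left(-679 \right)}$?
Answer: $355788$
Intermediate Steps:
$E{\left(R \right)} = -2280 + 4 R$ ($E{\left(R \right)} = 4 \left(R - 570\right) = 4 \left(-570 + R\right) = -2280 + 4 R$)
$D + E{\left(-679 \right)} = 360784 + \left(-2280 + 4 \left(-679\right)\right) = 360784 - 4996 = 355788$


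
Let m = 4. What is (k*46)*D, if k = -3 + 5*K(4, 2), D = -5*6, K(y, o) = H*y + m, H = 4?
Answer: -133860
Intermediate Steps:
K(y, o) = 4 + 4*y (K(y, o) = 4*y + 4 = 4 + 4*y)
D = -30
k = 97 (k = -3 + 5*(4 + 4*4) = -3 + 5*(4 + 16) = -3 + 5*20 = -3 + 100 = 97)
(k*46)*D = (97*46)*(-30) = 4462*(-30) = -133860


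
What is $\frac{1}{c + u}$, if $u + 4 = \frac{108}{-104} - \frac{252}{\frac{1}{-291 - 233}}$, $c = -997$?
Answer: $\frac{26}{3407195} \approx 7.6309 \cdot 10^{-6}$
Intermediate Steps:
$u = \frac{3433117}{26}$ ($u = -4 + \left(\frac{108}{-104} - \frac{252}{\frac{1}{-291 - 233}}\right) = -4 - \left(\frac{27}{26} + \frac{252}{\frac{1}{-524}}\right) = -4 - \left(\frac{27}{26} + \frac{252}{- \frac{1}{524}}\right) = -4 - - \frac{3433221}{26} = -4 + \left(- \frac{27}{26} + 132048\right) = -4 + \frac{3433221}{26} = \frac{3433117}{26} \approx 1.3204 \cdot 10^{5}$)
$\frac{1}{c + u} = \frac{1}{-997 + \frac{3433117}{26}} = \frac{1}{\frac{3407195}{26}} = \frac{26}{3407195}$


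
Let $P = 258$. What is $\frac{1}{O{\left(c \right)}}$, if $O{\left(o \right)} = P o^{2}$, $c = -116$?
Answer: $\frac{1}{3471648} \approx 2.8805 \cdot 10^{-7}$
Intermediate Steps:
$O{\left(o \right)} = 258 o^{2}$
$\frac{1}{O{\left(c \right)}} = \frac{1}{258 \left(-116\right)^{2}} = \frac{1}{258 \cdot 13456} = \frac{1}{3471648}$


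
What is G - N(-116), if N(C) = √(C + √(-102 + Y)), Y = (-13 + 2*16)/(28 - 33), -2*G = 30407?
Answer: -30407/2 - √(-2900 + 115*I*√5)/5 ≈ -15204.0 - 10.781*I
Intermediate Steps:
G = -30407/2 (G = -½*30407 = -30407/2 ≈ -15204.)
Y = -19/5 (Y = (-13 + 32)/(-5) = 19*(-⅕) = -19/5 ≈ -3.8000)
N(C) = √(C + 23*I*√5/5) (N(C) = √(C + √(-102 - 19/5)) = √(C + √(-529/5)) = √(C + 23*I*√5/5))
G - N(-116) = -30407/2 - √(25*(-116) + 115*I*√5)/5 = -30407/2 - √(-2900 + 115*I*√5)/5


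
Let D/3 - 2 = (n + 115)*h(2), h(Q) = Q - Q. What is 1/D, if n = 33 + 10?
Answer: ⅙ ≈ 0.16667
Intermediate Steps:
n = 43
h(Q) = 0
D = 6 (D = 6 + 3*((43 + 115)*0) = 6 + 3*(158*0) = 6 + 3*0 = 6 + 0 = 6)
1/D = 1/6 = ⅙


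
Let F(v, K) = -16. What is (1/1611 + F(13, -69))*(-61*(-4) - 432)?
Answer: 4845700/1611 ≈ 3007.9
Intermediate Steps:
(1/1611 + F(13, -69))*(-61*(-4) - 432) = (1/1611 - 16)*(-61*(-4) - 432) = (1/1611 - 16)*(244 - 432) = -25775/1611*(-188) = 4845700/1611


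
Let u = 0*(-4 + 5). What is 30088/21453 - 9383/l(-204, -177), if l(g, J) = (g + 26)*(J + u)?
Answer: 248886343/225299406 ≈ 1.1047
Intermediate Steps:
u = 0 (u = 0*1 = 0)
l(g, J) = J*(26 + g) (l(g, J) = (g + 26)*(J + 0) = (26 + g)*J = J*(26 + g))
30088/21453 - 9383/l(-204, -177) = 30088/21453 - 9383*(-1/(177*(26 - 204))) = 30088*(1/21453) - 9383/((-177*(-178))) = 30088/21453 - 9383/31506 = 248886343/225299406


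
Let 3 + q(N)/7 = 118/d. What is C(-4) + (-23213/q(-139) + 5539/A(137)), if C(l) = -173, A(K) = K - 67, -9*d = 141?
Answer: 1531493/6930 ≈ 220.99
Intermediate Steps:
d = -47/3 (d = -⅑*141 = -47/3 ≈ -15.667)
A(K) = -67 + K
q(N) = -3465/47 (q(N) = -21 + 7*(118/(-47/3)) = -21 + 7*(118*(-3/47)) = -21 + 7*(-354/47) = -21 - 2478/47 = -3465/47)
C(-4) + (-23213/q(-139) + 5539/A(137)) = -173 + (-23213/(-3465/47) + 5539/(-67 + 137)) = -173 + (-23213*(-47/3465) + 5539/70) = -173 + (1091011/3465 + 5539*(1/70)) = -173 + (1091011/3465 + 5539/70) = -173 + 2730383/6930 = 1531493/6930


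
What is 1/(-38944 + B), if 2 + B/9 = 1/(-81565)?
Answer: -81565/3177935539 ≈ -2.5666e-5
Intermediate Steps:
B = -1468179/81565 (B = -18 + 9/(-81565) = -18 + 9*(-1/81565) = -18 - 9/81565 = -1468179/81565 ≈ -18.000)
1/(-38944 + B) = 1/(-38944 - 1468179/81565) = 1/(-3177935539/81565) = -81565/3177935539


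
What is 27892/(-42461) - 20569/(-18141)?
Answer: 367391537/770285001 ≈ 0.47696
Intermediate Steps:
27892/(-42461) - 20569/(-18141) = 27892*(-1/42461) - 20569*(-1/18141) = -27892/42461 + 20569/18141 = 367391537/770285001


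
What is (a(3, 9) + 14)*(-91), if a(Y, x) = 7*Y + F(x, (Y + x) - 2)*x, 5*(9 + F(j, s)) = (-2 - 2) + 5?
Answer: 20111/5 ≈ 4022.2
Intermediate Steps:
F(j, s) = -44/5 (F(j, s) = -9 + ((-2 - 2) + 5)/5 = -9 + (-4 + 5)/5 = -9 + (⅕)*1 = -9 + ⅕ = -44/5)
a(Y, x) = 7*Y - 44*x/5
(a(3, 9) + 14)*(-91) = ((7*3 - 44/5*9) + 14)*(-91) = ((21 - 396/5) + 14)*(-91) = (-291/5 + 14)*(-91) = -221/5*(-91) = 20111/5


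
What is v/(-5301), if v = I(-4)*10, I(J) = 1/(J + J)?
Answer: 5/21204 ≈ 0.00023580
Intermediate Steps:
I(J) = 1/(2*J)
v = -5/4 (v = ((½)/(-4))*10 = ((½)*(-¼))*10 = -⅛*10 = -5/4 ≈ -1.2500)
v/(-5301) = -5/4/(-5301) = -5/4*(-1/5301) = 5/21204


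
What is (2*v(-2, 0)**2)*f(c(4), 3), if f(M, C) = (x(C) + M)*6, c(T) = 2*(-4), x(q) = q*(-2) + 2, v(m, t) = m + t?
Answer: -576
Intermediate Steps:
x(q) = 2 - 2*q (x(q) = -2*q + 2 = 2 - 2*q)
c(T) = -8
f(M, C) = 12 - 12*C + 6*M (f(M, C) = ((2 - 2*C) + M)*6 = (2 + M - 2*C)*6 = 12 - 12*C + 6*M)
(2*v(-2, 0)**2)*f(c(4), 3) = (2*(-2 + 0)**2)*(12 - 12*3 + 6*(-8)) = (2*(-2)**2)*(12 - 36 - 48) = (2*4)*(-72) = 8*(-72) = -576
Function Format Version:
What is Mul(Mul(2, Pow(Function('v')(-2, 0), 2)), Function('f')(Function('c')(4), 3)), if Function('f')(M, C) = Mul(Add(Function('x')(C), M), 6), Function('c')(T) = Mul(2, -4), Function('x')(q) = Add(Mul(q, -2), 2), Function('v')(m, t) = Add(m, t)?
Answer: -576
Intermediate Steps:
Function('x')(q) = Add(2, Mul(-2, q)) (Function('x')(q) = Add(Mul(-2, q), 2) = Add(2, Mul(-2, q)))
Function('c')(T) = -8
Function('f')(M, C) = Add(12, Mul(-12, C), Mul(6, M)) (Function('f')(M, C) = Mul(Add(Add(2, Mul(-2, C)), M), 6) = Mul(Add(2, M, Mul(-2, C)), 6) = Add(12, Mul(-12, C), Mul(6, M)))
Mul(Mul(2, Pow(Function('v')(-2, 0), 2)), Function('f')(Function('c')(4), 3)) = Mul(Mul(2, Pow(Add(-2, 0), 2)), Add(12, Mul(-12, 3), Mul(6, -8))) = Mul(Mul(2, Pow(-2, 2)), Add(12, -36, -48)) = Mul(Mul(2, 4), -72) = Mul(8, -72) = -576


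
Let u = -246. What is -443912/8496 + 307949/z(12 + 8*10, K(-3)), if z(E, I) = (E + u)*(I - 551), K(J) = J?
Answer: -2203528843/45302796 ≈ -48.640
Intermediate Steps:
z(E, I) = (-551 + I)*(-246 + E) (z(E, I) = (E - 246)*(I - 551) = (-246 + E)*(-551 + I) = (-551 + I)*(-246 + E))
-443912/8496 + 307949/z(12 + 8*10, K(-3)) = -443912/8496 + 307949/(135546 - 551*(12 + 8*10) - 246*(-3) + (12 + 8*10)*(-3)) = -443912*1/8496 + 307949/(135546 - 551*(12 + 80) + 738 + (12 + 80)*(-3)) = -55489/1062 + 307949/(135546 - 551*92 + 738 + 92*(-3)) = -55489/1062 + 307949/(135546 - 50692 + 738 - 276) = -55489/1062 + 307949/85316 = -2203528843/45302796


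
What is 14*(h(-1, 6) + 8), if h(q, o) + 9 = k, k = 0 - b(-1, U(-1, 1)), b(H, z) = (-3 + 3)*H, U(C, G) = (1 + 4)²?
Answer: -14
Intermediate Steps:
U(C, G) = 25 (U(C, G) = 5² = 25)
b(H, z) = 0 (b(H, z) = 0*H = 0)
k = 0 (k = 0 - 1*0 = 0 + 0 = 0)
h(q, o) = -9 (h(q, o) = -9 + 0 = -9)
14*(h(-1, 6) + 8) = 14*(-9 + 8) = 14*(-1) = -14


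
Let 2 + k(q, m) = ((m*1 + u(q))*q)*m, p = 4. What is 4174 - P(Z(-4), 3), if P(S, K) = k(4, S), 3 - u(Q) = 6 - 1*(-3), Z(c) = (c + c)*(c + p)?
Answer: 4176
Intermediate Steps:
Z(c) = 2*c*(4 + c) (Z(c) = (c + c)*(c + 4) = (2*c)*(4 + c) = 2*c*(4 + c))
u(Q) = -6 (u(Q) = 3 - (6 - 1*(-3)) = 3 - (6 + 3) = 3 - 1*9 = 3 - 9 = -6)
k(q, m) = -2 + m*q*(-6 + m) (k(q, m) = -2 + ((m*1 - 6)*q)*m = -2 + ((m - 6)*q)*m = -2 + ((-6 + m)*q)*m = -2 + (q*(-6 + m))*m = -2 + m*q*(-6 + m))
P(S, K) = -2 - 24*S + 4*S² (P(S, K) = -2 + 4*S² - 6*S*4 = -2 + 4*S² - 24*S = -2 - 24*S + 4*S²)
4174 - P(Z(-4), 3) = 4174 - (-2 - 48*(-4)*(4 - 4) + 4*(2*(-4)*(4 - 4))²) = 4174 - (-2 - 48*(-4)*0 + 4*(2*(-4)*0)²) = 4174 - (-2 - 24*0 + 4*0²) = 4174 - (-2 + 0 + 4*0) = 4174 - (-2 + 0 + 0) = 4174 - 1*(-2) = 4174 + 2 = 4176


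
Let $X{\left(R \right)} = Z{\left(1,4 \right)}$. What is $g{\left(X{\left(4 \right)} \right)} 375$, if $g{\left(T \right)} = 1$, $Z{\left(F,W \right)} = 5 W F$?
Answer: $375$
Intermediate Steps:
$Z{\left(F,W \right)} = 5 F W$
$X{\left(R \right)} = 20$ ($X{\left(R \right)} = 5 \cdot 1 \cdot 4 = 20$)
$g{\left(X{\left(4 \right)} \right)} 375 = 1 \cdot 375 = 375$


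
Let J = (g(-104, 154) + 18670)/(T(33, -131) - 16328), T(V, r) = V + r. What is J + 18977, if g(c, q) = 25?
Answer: 311697507/16426 ≈ 18976.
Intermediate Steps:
J = -18695/16426 (J = (25 + 18670)/((33 - 131) - 16328) = 18695/(-98 - 16328) = 18695/(-16426) = 18695*(-1/16426) = -18695/16426 ≈ -1.1381)
J + 18977 = -18695/16426 + 18977 = 311697507/16426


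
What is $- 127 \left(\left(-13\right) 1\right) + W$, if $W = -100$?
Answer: $1551$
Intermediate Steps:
$- 127 \left(\left(-13\right) 1\right) + W = - 127 \left(\left(-13\right) 1\right) - 100 = \left(-127\right) \left(-13\right) - 100 = 1651 - 100 = 1551$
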